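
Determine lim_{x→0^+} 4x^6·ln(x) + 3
The product is a 0·∞ indeterminate form at x → 0⁺.
Rewrite the product as 4·ln(x) / x^(-6) and apply L'Hôpital, or use the standard hierarchy x^(-6) ≫ |ln x| as x → 0⁺.
The indeterminate product → 0, so the limit = 3.

Final answer: 3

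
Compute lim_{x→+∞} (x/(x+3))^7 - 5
As x → +∞: x/(x+3) = 1/(1 + 3/x) → 1, and the 7th power of a limit-1 base also → 1; with the additive constant, 1 - 5 = -4.
Limit = -4.

Final answer: -4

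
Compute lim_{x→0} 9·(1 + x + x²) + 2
Direct substitution at x = 0 gives 11.

Final answer: 11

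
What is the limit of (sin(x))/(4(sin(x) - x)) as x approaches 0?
Both numerator and denominator → 0 as x → 0; this is a 0/0 indeterminate form.
Expand each to leading order near x = 0: numerator ~ x, denominator ~ -2·x^3/3.
The limit of the ratio is -∞.

Final answer: -∞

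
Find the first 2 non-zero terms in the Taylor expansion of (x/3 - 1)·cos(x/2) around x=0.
x/3 - 1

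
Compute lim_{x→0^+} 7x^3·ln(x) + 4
The product is a 0·∞ indeterminate form at x → 0⁺.
Rewrite the product as 7·ln(x) / x^(-3) and apply L'Hôpital, or use the standard hierarchy x^(-3) ≫ |ln x| as x → 0⁺.
The indeterminate product → 0, so the limit = 4.

Final answer: 4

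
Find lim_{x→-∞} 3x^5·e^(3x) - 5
The product is a 0·∞ indeterminate form at x → -∞.
Rewrite the product as 3x^5 / e^(-3x) (an ∞/∞ form) and apply L'Hôpital, or use the standard hierarchy e^(3|x|) ≫ |x^5| as x → -∞.
The indeterminate product → 0, so the limit = -5.

Final answer: -5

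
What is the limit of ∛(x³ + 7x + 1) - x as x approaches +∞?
This is an ∞ − ∞ indeterminate form.
Multiply by (A² + AB + B²)/(A² + AB + B²) where A = ∛(x³+7x + 1), B = x to use A³ − B³ = (A−B)(A²+AB+B²); the x³ terms cancel, leaving (7x + 1)/(A²+AB+B²) with denominator ~ 3x², so the limit is 0.
Limit = 0.

Final answer: 0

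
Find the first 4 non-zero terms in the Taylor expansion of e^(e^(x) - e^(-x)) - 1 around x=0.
4·x^4/3 + 5·x^3/3 + 2·x^2 + 2·x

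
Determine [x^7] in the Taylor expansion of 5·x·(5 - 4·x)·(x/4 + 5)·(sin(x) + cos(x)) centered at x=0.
Expand to order 7: 5·x·(5 - 4·x)·(x/4 + 5)·(sin(x) + cos(x)) = -335·x^7/288 - 65·x^6/32 + 70·x^5/3 + 505·x^4/24 - 645·x^3/4 + 125·x^2/4 + 125·x + O(x^8).
The coefficient of x^7 is -335/288.

Final answer: -335/288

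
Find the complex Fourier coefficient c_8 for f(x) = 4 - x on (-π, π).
Compute the real Fourier coefficients first: a_8 = 0, b_8 = 1/4.
Then c_8 = (a_8 − i·b_8)/2 = -i/8.

Final answer: -i/8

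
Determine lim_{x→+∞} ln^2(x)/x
This is an ∞/∞ indeterminate form as x → +∞.
The polynomial denominator x dominates the logarithmic numerator (any positive power of x ≫ ln^2(x) as x → ∞), so the quotient → 0.
Limit = 0.

Final answer: 0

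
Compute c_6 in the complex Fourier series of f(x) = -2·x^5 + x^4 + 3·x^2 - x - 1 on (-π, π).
Compute the real Fourier coefficients first: a_6 = 8/27 + 2·π^2/9, b_6 = -10·π^2/27 + 32/81 + 2·π^4/3.
Then c_6 = (a_6 − i·b_6)/2 = 4/27 + π^2/9 - i·π^4/3 - 16·i/81 + 5·i·π^2/27.

Final answer: 4/27 + π^2/9 - i·π^4/3 - 16·i/81 + 5·i·π^2/27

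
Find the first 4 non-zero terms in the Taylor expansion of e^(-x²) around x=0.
-x^6/6 + x^4/2 - x^2 + 1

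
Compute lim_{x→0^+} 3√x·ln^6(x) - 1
The product is a 0·∞ indeterminate form at x → 0⁺.
Rewrite the product as 3·ln^6(x) / x^(-1/2) and apply L'Hôpital, or use the standard hierarchy x^(-1/2) ≫ |ln x|^6 as x → 0⁺.
The indeterminate product → 0, so the limit = -1.

Final answer: -1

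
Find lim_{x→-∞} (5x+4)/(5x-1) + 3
Evaluate the dominant behaviour as x → -∞; each term tends to a finite value or vanishes.
Limit = 4.

Final answer: 4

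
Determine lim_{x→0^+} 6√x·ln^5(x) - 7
The product is a 0·∞ indeterminate form at x → 0⁺.
Rewrite the product as 6·ln^5(x) / x^(-1/2) and apply L'Hôpital, or use the standard hierarchy x^(-1/2) ≫ |ln x|^5 as x → 0⁺.
The indeterminate product → 0, so the limit = -7.

Final answer: -7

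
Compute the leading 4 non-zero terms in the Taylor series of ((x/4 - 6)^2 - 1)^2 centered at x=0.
-3·x^3/8 + 107·x^2/8 - 210·x + 1225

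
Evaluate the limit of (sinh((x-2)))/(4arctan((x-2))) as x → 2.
Both numerator and denominator → 0 as x → 2; this is a 0/0 indeterminate form.
Expand each to leading order near x = 2: numerator ~ (x - 2), denominator ~ 4·(x - 2).
The limit of the ratio is 1/4.

Final answer: 1/4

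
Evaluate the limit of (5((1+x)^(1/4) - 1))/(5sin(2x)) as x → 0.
Both numerator and denominator → 0 as x → 0; this is a 0/0 indeterminate form.
Expand each to leading order near x = 0: numerator ~ 5·x/4, denominator ~ 10·x.
The limit of the ratio is 1/8.

Final answer: 1/8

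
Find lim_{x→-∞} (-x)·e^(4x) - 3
The product is a 0·∞ indeterminate form at x → -∞.
Rewrite the product as (-x) / e^(-4x) (an ∞/∞ form) and apply L'Hôpital, or use the standard hierarchy e^(4|x|) ≫ |(-x)| as x → -∞.
The indeterminate product → 0, so the limit = -3.

Final answer: -3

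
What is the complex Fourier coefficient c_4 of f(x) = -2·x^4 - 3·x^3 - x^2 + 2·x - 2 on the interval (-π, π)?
Compute the real Fourier coefficients first: a_4 = 1/8 - π^2, b_4 = -25/16 + 3·π^2/2.
Then c_4 = (a_4 − i·b_4)/2 = -π^2/2 + 1/16 - 3·i·π^2/4 + 25·i/32.

Final answer: -π^2/2 + 1/16 - 3·i·π^2/4 + 25·i/32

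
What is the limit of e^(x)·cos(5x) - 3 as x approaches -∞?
Evaluate the dominant behaviour as x → -∞; each term tends to a finite value or vanishes.
Limit = -3.

Final answer: -3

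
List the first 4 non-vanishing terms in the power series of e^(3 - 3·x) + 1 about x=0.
-9·x^3·e^(3)/2 + 9·x^2·e^(3)/2 - 3·x·e^(3) + 1 + e^(3)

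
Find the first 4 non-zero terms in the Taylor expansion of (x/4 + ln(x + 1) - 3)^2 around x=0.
-13·x^3/4 + 73·x^2/16 - 15·x/2 + 9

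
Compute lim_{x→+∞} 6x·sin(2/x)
As x → +∞: let u = 2/x → 0⁺; then 6·x·sin(2/x) = 6·2·sin(u)/u → 6·2·1 = 12.
Limit = 12.

Final answer: 12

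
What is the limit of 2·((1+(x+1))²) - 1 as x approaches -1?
Direct substitution at x = -1 gives 1.

Final answer: 1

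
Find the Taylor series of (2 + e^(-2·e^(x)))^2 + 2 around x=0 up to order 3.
x^3·(-4·e^(-4)/(e^(-2) + 2)^2 + 2·e^(-2)/(3·(e^(-2) + 2)))·(e^(-2) + 2)^2 + x^2·(4·e^(-4)/(e^(-2) + 2)^2 + 2·e^(-2)/(e^(-2) + 2))·(e^(-2) + 2)^2 - 4·x·(e^(-2) + 2)·e^(-2) + 2 + (e^(-2) + 2)^2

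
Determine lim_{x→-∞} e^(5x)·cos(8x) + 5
Evaluate the dominant behaviour as x → -∞; each term tends to a finite value or vanishes.
Limit = 5.

Final answer: 5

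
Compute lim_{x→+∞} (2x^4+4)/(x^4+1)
This is an ∞/∞ indeterminate form as x → +∞.
Divide numerator and denominator by x^4 and let the lower-order terms vanish; the leading terms give 2/1 = 2.
Limit = 2.

Final answer: 2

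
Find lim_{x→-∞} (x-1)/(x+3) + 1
Evaluate the dominant behaviour as x → -∞; each term tends to a finite value or vanishes.
Limit = 2.

Final answer: 2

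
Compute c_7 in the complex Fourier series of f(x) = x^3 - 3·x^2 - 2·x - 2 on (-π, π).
Compute the real Fourier coefficients first: a_7 = 12/49, b_7 = -208/343 + 2·π^2/7.
Then c_7 = (a_7 − i·b_7)/2 = 6/49 - i·π^2/7 + 104·i/343.

Final answer: 6/49 - i·π^2/7 + 104·i/343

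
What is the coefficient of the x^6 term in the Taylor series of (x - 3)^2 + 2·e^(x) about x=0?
Expand to order 6: (x - 3)^2 + 2·e^(x) = x^6/360 + x^5/60 + x^4/12 + x^3/3 + 2·x^2 - 4·x + 11 + O(x^7).
The coefficient of x^6 is 1/360.

Final answer: 1/360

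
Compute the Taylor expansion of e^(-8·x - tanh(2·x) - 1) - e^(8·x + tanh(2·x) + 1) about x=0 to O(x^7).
x^6·(-2972·e/3 + 2972·e^(-1)/3) + x^5·(-10564·e/15 - 10564·e^(-1)/15) + x^4·(-390·e + 390·e^(-1)) + x^3·(-164·e - 164·e^(-1)) + x^2·(-50·e + 50·e^(-1)) + x·(-10·e - 10·e^(-1)) - e + e^(-1)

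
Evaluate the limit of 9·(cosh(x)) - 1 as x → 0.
Direct substitution at x = 0 gives 8.

Final answer: 8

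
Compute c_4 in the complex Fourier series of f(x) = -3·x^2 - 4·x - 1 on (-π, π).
Compute the real Fourier coefficients first: a_4 = -3/4, b_4 = 2.
Then c_4 = (a_4 − i·b_4)/2 = -3/8 - i.

Final answer: -3/8 - i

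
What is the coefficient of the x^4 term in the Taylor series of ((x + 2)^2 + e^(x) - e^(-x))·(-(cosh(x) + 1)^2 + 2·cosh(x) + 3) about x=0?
Expand to order 4: ((x + 2)^2 + e^(x) - e^(-x))·(-(cosh(x) + 1)^2 + 2·cosh(x) + 3) = -7·x^4/3 - 17·x^3/3 - 3·x^2 + 6·x + 4 + O(x^5).
The coefficient of x^4 is -7/3.

Final answer: -7/3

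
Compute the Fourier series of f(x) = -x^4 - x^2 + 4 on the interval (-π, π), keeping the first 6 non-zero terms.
(-44 + 8·π^2)·cos(x) + (2 - 2·π^2)·cos(2·x) + (-4/27 + 8·π^2/9)·cos(3·x) + (-π^2/2 - 1/16)·cos(4·x) + (52/625 + 8·π^2/25)·cos(5·x) - π^4/5 - π^2/3 + 4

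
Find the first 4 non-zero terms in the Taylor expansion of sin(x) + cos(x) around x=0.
-x^3/6 - x^2/2 + x + 1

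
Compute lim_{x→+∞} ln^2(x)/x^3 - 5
The quotient is an ∞/∞ indeterminate form as x → +∞.
The polynomial denominator x^3 dominates the logarithmic numerator (any positive power of x ≫ ln^2(x) as x → ∞), so the quotient → 0.
Adding the constant: 0 - 5 = -5. Limit = -5.

Final answer: -5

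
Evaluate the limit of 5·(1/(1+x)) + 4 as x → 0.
Direct substitution at x = 0 gives 9.

Final answer: 9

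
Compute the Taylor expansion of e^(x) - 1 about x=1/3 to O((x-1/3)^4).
-1 + e^(1/3) + e^(1/3)·(x - 1/3) + e^(1/3)·(x - 1/3)^2/2 + e^(1/3)·(x - 1/3)^3/6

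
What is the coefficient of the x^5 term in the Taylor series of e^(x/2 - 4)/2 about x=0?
Expand to order 5: e^(x/2 - 4)/2 = x^5·e^(-4)/7680 + x^4·e^(-4)/768 + x^3·e^(-4)/96 + x^2·e^(-4)/16 + x·e^(-4)/4 + e^(-4)/2 + O(x^6).
The coefficient of x^5 is e^(-4)/7680.

Final answer: e^(-4)/7680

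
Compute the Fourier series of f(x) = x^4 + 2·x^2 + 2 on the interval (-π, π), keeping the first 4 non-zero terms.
(40 - 8·π^2)·cos(x) + (-1 + 2·π^2)·cos(2·x) + (-8·π^2/9 - 8/27)·cos(3·x) + 2 + 2·π^2/3 + π^4/5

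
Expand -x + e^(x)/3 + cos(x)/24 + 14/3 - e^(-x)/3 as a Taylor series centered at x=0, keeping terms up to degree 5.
x^5/180 + x^4/576 + x^3/9 - x^2/48 - x/3 + 113/24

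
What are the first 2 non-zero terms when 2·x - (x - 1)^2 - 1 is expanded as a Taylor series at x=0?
4·x - 2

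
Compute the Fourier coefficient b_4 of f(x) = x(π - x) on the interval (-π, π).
b_4 = (1/π) ∫_{-π}^{π} f(x)·sin(4x) dx.
Evaluate the integral (use parity and integration by parts as needed): b_4 = -π/2.

Final answer: -π/2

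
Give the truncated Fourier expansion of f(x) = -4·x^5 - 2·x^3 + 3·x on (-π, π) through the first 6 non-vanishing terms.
(-930 - 8·π^4 + 156·π^2)·sin(x) + (-18·π^2 + 24 + 4·π^4)·sin(2·x) + (-8·π^4/3 - 86/81 + 124·π^2/27)·sin(3·x) + (-3·π^2/2 - 15/16 + 2·π^4)·sin(4·x) + (-8·π^4/5 + 678/625 + 12·π^2/25)·sin(5·x) + (-80/81 - 2·π^2/27 + 4·π^4/3)·sin(6·x)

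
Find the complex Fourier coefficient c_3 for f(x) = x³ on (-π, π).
Compute the real Fourier coefficients first: a_3 = 0, b_3 = -4/9 + 2·π^2/3.
Then c_3 = (a_3 − i·b_3)/2 = -i·π^2/3 + 2·i/9.

Final answer: -i·π^2/3 + 2·i/9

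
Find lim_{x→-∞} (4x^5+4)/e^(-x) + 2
The quotient is an ∞/∞ indeterminate form as x → -∞.
Compare growth rates of the dominant terms (exponentials ≫ polynomials ≫ logarithms), or apply L'Hôpital's rule; the quotient → 0.
Adding the constant: 0 + 2 = 2. Limit = 2.

Final answer: 2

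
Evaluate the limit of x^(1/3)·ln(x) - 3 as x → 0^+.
The product is a 0·∞ indeterminate form at x → 0⁺.
Rewrite the product as ln(x) / x^(-1/3) and apply L'Hôpital, or use the standard hierarchy x^(-1/3) ≫ |ln x| as x → 0⁺.
The indeterminate product → 0, so the limit = -3.

Final answer: -3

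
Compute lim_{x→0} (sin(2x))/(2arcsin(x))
Both numerator and denominator → 0 as x → 0; this is a 0/0 indeterminate form.
Expand each to leading order near x = 0: numerator ~ 2·x, denominator ~ 2·x.
The limit of the ratio is 1.

Final answer: 1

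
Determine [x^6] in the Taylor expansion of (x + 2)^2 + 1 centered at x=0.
Expand to order 6: (x + 2)^2 + 1 = x^2 + 4·x + 5 + O(x^7).
The coefficient of x^6 is 0.

Final answer: 0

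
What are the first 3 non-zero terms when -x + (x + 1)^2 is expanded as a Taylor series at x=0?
x^2 + x + 1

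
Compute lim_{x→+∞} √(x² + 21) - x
This is an ∞ − ∞ indeterminate form.
Multiply and divide by the conjugate √(x²+21) + x; the x² terms cancel, leaving 21/(√(x²+21)+x) → 0.
Limit = 0.

Final answer: 0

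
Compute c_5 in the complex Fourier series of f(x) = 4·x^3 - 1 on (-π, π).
Compute the real Fourier coefficients first: a_5 = 0, b_5 = -48/125 + 8·π^2/5.
Then c_5 = (a_5 − i·b_5)/2 = -4·i·π^2/5 + 24·i/125.

Final answer: -4·i·π^2/5 + 24·i/125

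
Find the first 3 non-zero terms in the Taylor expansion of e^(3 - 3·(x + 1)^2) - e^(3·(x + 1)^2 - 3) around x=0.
-72·x^3 - 6·x^2 - 12·x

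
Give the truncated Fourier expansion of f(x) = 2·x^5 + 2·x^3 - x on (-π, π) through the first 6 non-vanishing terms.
(-76·π^2 + 4·π^4 + 454)·sin(x) + (-2·π^4 - 11 + 8·π^2)·sin(2·x) + (-44·π^2/27 + 34/81 + 4·π^4/3)·sin(3·x) + (-π^4 + 13/32 + π^2/4)·sin(4·x) + (-274/625 + 4·π^2/25 + 4·π^4/5)·sin(5·x) + (-2·π^4/3 - 8·π^2/27 + 31/81)·sin(6·x)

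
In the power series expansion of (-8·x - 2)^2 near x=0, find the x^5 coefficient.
Expand to order 5: (-8·x - 2)^2 = 64·x^2 + 32·x + 4 + O(x^6).
The coefficient of x^5 is 0.

Final answer: 0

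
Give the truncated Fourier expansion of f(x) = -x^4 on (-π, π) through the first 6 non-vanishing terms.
(-48 + 8·π^2)·cos(x) + (3 - 2·π^2)·cos(2·x) + (-16/27 + 8·π^2/9)·cos(3·x) + (3/16 - π^2/2)·cos(4·x) + (-48/625 + 8·π^2/25)·cos(5·x) - π^4/5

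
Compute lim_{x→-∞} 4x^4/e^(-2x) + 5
The quotient is an ∞/∞ indeterminate form as x → -∞.
Compare growth rates of the dominant terms (exponentials ≫ polynomials ≫ logarithms), or apply L'Hôpital's rule; the quotient → 0.
Adding the constant: 0 + 5 = 5. Limit = 5.

Final answer: 5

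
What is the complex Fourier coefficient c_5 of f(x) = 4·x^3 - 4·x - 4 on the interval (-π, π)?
Compute the real Fourier coefficients first: a_5 = 0, b_5 = -248/125 + 8·π^2/5.
Then c_5 = (a_5 − i·b_5)/2 = -4·i·π^2/5 + 124·i/125.

Final answer: -4·i·π^2/5 + 124·i/125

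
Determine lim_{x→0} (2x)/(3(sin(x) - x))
Both numerator and denominator → 0 as x → 0; this is a 0/0 indeterminate form.
Expand each to leading order near x = 0: numerator ~ 2·x, denominator ~ -x^3/2.
The limit of the ratio is -∞.

Final answer: -∞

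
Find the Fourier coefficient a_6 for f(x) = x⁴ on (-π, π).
a_6 = (1/π) ∫_{-π}^{π} f(x)·cos(6x) dx.
Evaluate the integral (use parity and integration by parts as needed): a_6 = -1/27 + 2·π^2/9.

Final answer: -1/27 + 2·π^2/9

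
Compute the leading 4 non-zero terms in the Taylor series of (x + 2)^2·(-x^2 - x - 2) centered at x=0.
-5·x^3 - 10·x^2 - 12·x - 8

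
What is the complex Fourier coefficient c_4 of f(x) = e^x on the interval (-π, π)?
Compute the real Fourier coefficients first: a_4 = (-1 + e^(2·π))·e^(-π)/(17·π), b_4 = (4 - 4·e^(2·π))·e^(-π)/(17·π).
Then c_4 = (a_4 − i·b_4)/2 = -e^(-π)/(34·π) + e^(π)/(34·π) - 2·i·e^(-π)/(17·π) + 2·i·e^(π)/(17·π).

Final answer: -e^(-π)/(34·π) + e^(π)/(34·π) - 2·i·e^(-π)/(17·π) + 2·i·e^(π)/(17·π)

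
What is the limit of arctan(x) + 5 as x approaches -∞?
Evaluate the dominant behaviour as x → -∞; each term tends to a finite value or vanishes.
Limit = 5 - π/2.

Final answer: 5 - π/2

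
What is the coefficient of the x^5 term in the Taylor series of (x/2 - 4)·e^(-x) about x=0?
Expand to order 5: (x/2 - 4)·e^(-x) = 13·x^5/240 - x^4/4 + 11·x^3/12 - 5·x^2/2 + 9·x/2 - 4 + O(x^6).
The coefficient of x^5 is 13/240.

Final answer: 13/240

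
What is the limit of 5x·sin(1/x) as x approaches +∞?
As x → +∞: let u = 1/x → 0⁺; then 5·x·sin(1/x) = 5·1·sin(u)/u → 5·1·1 = 5.
Limit = 5.

Final answer: 5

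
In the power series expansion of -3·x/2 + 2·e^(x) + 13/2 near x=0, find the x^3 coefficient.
Expand to order 3: -3·x/2 + 2·e^(x) + 13/2 = x^3/3 + x^2 + x/2 + 17/2 + O(x^4).
The coefficient of x^3 is 1/3.

Final answer: 1/3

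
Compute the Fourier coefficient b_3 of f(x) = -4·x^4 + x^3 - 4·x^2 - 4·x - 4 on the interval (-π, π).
b_3 = (1/π) ∫_{-π}^{π} f(x)·sin(3x) dx.
Evaluate the integral (use parity and integration by parts as needed): b_3 = -28/9 + 2·π^2/3.

Final answer: -28/9 + 2·π^2/3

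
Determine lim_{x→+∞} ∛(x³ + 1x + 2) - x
This is an ∞ − ∞ indeterminate form.
Multiply by (A² + AB + B²)/(A² + AB + B²) where A = ∛(x³+1x + 2), B = x to use A³ − B³ = (A−B)(A²+AB+B²); the x³ terms cancel, leaving (1x + 2)/(A²+AB+B²) with denominator ~ 3x², so the limit is 0.
Limit = 0.

Final answer: 0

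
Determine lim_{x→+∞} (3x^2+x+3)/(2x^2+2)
This is an ∞/∞ indeterminate form as x → +∞.
Divide numerator and denominator by x^2 and let the lower-order terms vanish; the leading terms give 3/2.
Limit = 3/2.

Final answer: 3/2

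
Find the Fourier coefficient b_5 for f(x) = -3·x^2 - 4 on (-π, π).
b_5 = (1/π) ∫_{-π}^{π} f(x)·sin(5x) dx.
Evaluate the integral (use parity and integration by parts as needed): b_5 = 0.

Final answer: 0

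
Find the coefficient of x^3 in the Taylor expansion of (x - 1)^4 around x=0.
Expand to order 3: (x - 1)^4 = -4·x^3 + 6·x^2 - 4·x + 1 + O(x^4).
The coefficient of x^3 is -4.

Final answer: -4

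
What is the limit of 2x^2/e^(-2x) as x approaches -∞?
This is an ∞/∞ indeterminate form as x → -∞.
Compare growth rates of the dominant terms (exponentials ≫ polynomials ≫ logarithms), or apply L'Hôpital's rule; the quotient → 0.
Limit = 0.

Final answer: 0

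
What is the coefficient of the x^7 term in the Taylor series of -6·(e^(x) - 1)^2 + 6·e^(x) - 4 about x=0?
Expand to order 7: -6·(e^(x) - 1)^2 + 6·e^(x) - 4 = -25·x^7/168 - 61·x^6/120 - 29·x^5/20 - 13·x^4/4 - 5·x^3 - 3·x^2 + 6·x + 2 + O(x^8).
The coefficient of x^7 is -25/168.

Final answer: -25/168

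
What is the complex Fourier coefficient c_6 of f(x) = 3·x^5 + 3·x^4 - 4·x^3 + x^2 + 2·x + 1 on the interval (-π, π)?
Compute the real Fourier coefficients first: a_6 = 2·π^2/3, b_6 = -π^4 - 53/54 + 17·π^2/9.
Then c_6 = (a_6 − i·b_6)/2 = π^2/3 - 17·i·π^2/18 + 53·i/108 + i·π^4/2.

Final answer: π^2/3 - 17·i·π^2/18 + 53·i/108 + i·π^4/2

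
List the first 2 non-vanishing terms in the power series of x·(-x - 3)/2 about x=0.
-x^2/2 - 3·x/2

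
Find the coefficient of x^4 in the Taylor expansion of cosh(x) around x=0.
Expand to order 4: cosh(x) = x^4/24 + x^2/2 + 1 + O(x^5).
The coefficient of x^4 is 1/24.

Final answer: 1/24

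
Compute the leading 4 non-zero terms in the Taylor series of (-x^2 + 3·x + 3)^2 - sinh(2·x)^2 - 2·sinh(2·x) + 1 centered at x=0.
-26·x^3/3 - x^2 + 14·x + 10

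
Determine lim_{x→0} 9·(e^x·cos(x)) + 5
Direct substitution at x = 0 gives 14.

Final answer: 14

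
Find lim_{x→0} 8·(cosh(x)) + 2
Direct substitution at x = 0 gives 10.

Final answer: 10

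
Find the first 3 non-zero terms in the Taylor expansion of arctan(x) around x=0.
x^5/5 - x^3/3 + x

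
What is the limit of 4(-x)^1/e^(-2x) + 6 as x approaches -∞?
The quotient is an ∞/∞ indeterminate form as x → -∞.
Compare growth rates of the dominant terms (exponentials ≫ polynomials ≫ logarithms), or apply L'Hôpital's rule; the quotient → 0.
Adding the constant: 0 + 6 = 6. Limit = 6.

Final answer: 6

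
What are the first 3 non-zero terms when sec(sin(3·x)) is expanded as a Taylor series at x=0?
27·x^4/8 + 9·x^2/2 + 1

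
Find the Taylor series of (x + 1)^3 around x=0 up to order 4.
x^3 + 3·x^2 + 3·x + 1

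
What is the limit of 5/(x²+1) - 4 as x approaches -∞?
Evaluate the dominant behaviour as x → -∞; each term tends to a finite value or vanishes.
Limit = -4.

Final answer: -4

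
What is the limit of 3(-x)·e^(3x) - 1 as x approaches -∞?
The product is a 0·∞ indeterminate form at x → -∞.
Rewrite the product as 3(-x) / e^(-3x) (an ∞/∞ form) and apply L'Hôpital, or use the standard hierarchy e^(3|x|) ≫ |(-x)| as x → -∞.
The indeterminate product → 0, so the limit = -1.

Final answer: -1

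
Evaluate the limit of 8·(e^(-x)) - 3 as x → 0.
Direct substitution at x = 0 gives 5.

Final answer: 5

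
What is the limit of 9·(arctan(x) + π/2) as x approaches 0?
Direct substitution at x = 0 gives 9·π/2.

Final answer: 9·π/2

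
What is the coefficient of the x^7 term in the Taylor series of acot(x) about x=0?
Expand to order 7: acot(x) = x^7/7 - x^5/5 + x^3/3 - x + π/2 + O(x^8).
The coefficient of x^7 is 1/7.

Final answer: 1/7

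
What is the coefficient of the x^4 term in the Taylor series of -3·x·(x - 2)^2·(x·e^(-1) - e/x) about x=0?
Expand to order 4: -3·x·(x - 2)^2·(x·e^(-1) - e/x) = -3·x^4·e^(-1) + 12·x^3·e^(-1) + x^2·(-12·e^(-1) + 3·e) - 12·e·x + 12·e + O(x^5).
The coefficient of x^4 is -3·e^(-1).

Final answer: -3·e^(-1)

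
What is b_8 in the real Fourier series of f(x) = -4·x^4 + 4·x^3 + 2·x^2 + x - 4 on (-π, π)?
b_8 = (1/π) ∫_{-π}^{π} f(x)·sin(8x) dx.
Evaluate the integral (use parity and integration by parts as needed): b_8 = -π^2 - 5/32.

Final answer: -π^2 - 5/32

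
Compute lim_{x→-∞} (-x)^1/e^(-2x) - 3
The quotient is an ∞/∞ indeterminate form as x → -∞.
Compare growth rates of the dominant terms (exponentials ≫ polynomials ≫ logarithms), or apply L'Hôpital's rule; the quotient → 0.
Adding the constant: 0 - 3 = -3. Limit = -3.

Final answer: -3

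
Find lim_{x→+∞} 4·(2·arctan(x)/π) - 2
Evaluate the dominant behaviour as x → +∞; each term tends to a finite value or vanishes.
Limit = 2.

Final answer: 2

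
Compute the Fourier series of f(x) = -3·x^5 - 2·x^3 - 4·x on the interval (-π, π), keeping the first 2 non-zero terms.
(-704 - 6·π^4 + 116·π^2)·sin(x) + (-13·π^2 + 47/2 + 3·π^4)·sin(2·x)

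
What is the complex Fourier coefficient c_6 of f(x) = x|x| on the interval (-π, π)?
Compute the real Fourier coefficients first: a_6 = 0, b_6 = -π/3.
Then c_6 = (a_6 − i·b_6)/2 = i·π/6.

Final answer: i·π/6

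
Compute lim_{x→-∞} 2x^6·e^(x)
This is a 0·∞ indeterminate form at x → -∞.
Rewrite the product as 2x^6 / e^(-x) (an ∞/∞ form) and apply L'Hôpital, or use the standard hierarchy e^(|x|) ≫ |x^6| as x → -∞.
The indeterminate product → 0, so the limit = 0.

Final answer: 0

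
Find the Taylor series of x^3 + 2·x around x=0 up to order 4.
x^3 + 2·x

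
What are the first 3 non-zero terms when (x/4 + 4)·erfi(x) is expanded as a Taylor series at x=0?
8·x^3/(3·√(π)) + x^2/(2·√(π)) + 8·x/√(π)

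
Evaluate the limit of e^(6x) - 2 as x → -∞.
Evaluate the dominant behaviour as x → -∞; each term tends to a finite value or vanishes.
Limit = -2.

Final answer: -2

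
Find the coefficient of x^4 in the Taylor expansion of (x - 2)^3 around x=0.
Expand to order 4: (x - 2)^3 = x^3 - 6·x^2 + 12·x - 8 + O(x^5).
The coefficient of x^4 is 0.

Final answer: 0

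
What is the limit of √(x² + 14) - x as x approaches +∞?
This is an ∞ − ∞ indeterminate form.
Multiply and divide by the conjugate √(x²+14) + x; the x² terms cancel, leaving 14/(√(x²+14)+x) → 0.
Limit = 0.

Final answer: 0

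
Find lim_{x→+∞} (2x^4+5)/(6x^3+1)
This is an ∞/∞ indeterminate form as x → +∞.
Divide numerator and denominator by x^4 and let the lower-order terms vanish; the numerator's degree 4 exceeds the denominator's degree 3, so the quotient diverges.
Limit = ∞.

Final answer: ∞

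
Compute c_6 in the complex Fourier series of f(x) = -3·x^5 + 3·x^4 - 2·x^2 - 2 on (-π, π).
Compute the real Fourier coefficients first: a_6 = -1/3 + 2·π^2/3, b_6 = -5·π^2/9 + 5/54 + π^4.
Then c_6 = (a_6 − i·b_6)/2 = -1/6 + π^2/3 - i·π^4/2 - 5·i/108 + 5·i·π^2/18.

Final answer: -1/6 + π^2/3 - i·π^4/2 - 5·i/108 + 5·i·π^2/18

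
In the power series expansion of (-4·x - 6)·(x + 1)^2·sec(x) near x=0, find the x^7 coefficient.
Expand to order 7: (-4·x - 6)·(x + 1)^2·sec(x) = -197·x^7/90 - 137·x^6/40 - 16·x^5/3 - 33·x^4/4 - 12·x^3 - 17·x^2 - 16·x - 6 + O(x^8).
The coefficient of x^7 is -197/90.

Final answer: -197/90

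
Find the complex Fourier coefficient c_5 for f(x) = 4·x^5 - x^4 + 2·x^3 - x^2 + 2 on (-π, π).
Compute the real Fourier coefficients first: a_5 = 52/625 + 8·π^2/25, b_5 = -12·π^2/25 + 72/625 + 8·π^4/5.
Then c_5 = (a_5 − i·b_5)/2 = 26/625 + 4·π^2/25 - 4·i·π^4/5 - 36·i/625 + 6·i·π^2/25.

Final answer: 26/625 + 4·π^2/25 - 4·i·π^4/5 - 36·i/625 + 6·i·π^2/25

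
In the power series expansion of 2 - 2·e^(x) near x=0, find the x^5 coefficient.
Expand to order 5: 2 - 2·e^(x) = -x^5/60 - x^4/12 - x^3/3 - x^2 - 2·x + O(x^6).
The coefficient of x^5 is -1/60.

Final answer: -1/60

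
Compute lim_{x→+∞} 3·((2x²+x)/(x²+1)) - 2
Evaluate the dominant behaviour as x → +∞; each term tends to a finite value or vanishes.
Limit = 4.

Final answer: 4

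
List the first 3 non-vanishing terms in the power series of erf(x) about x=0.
x^5/(5·√(π)) - 2·x^3/(3·√(π)) + 2·x/√(π)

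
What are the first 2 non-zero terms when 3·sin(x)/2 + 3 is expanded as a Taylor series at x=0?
3·x/2 + 3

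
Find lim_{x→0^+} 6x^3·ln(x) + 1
The product is a 0·∞ indeterminate form at x → 0⁺.
Rewrite the product as 6·ln(x) / x^(-3) and apply L'Hôpital, or use the standard hierarchy x^(-3) ≫ |ln x| as x → 0⁺.
The indeterminate product → 0, so the limit = 1.

Final answer: 1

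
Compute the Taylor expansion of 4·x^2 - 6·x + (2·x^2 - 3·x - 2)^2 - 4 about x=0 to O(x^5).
4·x^4 - 12·x^3 + 5·x^2 + 6·x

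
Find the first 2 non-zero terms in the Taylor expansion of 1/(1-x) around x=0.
x + 1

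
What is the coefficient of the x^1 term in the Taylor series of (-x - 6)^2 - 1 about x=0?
Expand to order 1: (-x - 6)^2 - 1 = 12·x + 35 + O(x^2).
The coefficient of x^1 is 12.

Final answer: 12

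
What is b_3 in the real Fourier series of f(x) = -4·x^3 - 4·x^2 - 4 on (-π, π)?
b_3 = (1/π) ∫_{-π}^{π} f(x)·sin(3x) dx.
Evaluate the integral (use parity and integration by parts as needed): b_3 = 16/9 - 8·π^2/3.

Final answer: 16/9 - 8·π^2/3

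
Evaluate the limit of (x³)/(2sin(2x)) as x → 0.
Both numerator and denominator → 0 as x → 0; this is a 0/0 indeterminate form.
Expand each to leading order near x = 0: numerator ~ x^3, denominator ~ 4·x.
The limit of the ratio is 0.

Final answer: 0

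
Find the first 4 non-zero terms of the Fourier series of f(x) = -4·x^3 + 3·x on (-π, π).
(54 - 8·π^2)·sin(x) + (-9 + 4·π^2)·sin(2·x) + (34/9 - 8·π^2/3)·sin(3·x) + (-9/4 + 2·π^2)·sin(4·x)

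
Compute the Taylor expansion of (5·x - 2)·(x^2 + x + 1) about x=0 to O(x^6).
5·x^3 + 3·x^2 + 3·x - 2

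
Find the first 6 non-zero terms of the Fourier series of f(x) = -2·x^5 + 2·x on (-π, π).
(-476 - 4·π^4 + 80·π^2)·sin(x) + (-10·π^2 + 13 + 2·π^4)·sin(2·x) + (-4·π^4/3 - 52/81 + 80·π^2/27)·sin(3·x) + (-5·π^2/4 - 17/32 + π^4)·sin(4·x) + (-4·π^4/5 + 404/625 + 16·π^2/25)·sin(5·x) + (-10·π^2/27 - 49/81 + 2·π^4/3)·sin(6·x)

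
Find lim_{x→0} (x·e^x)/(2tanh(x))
Both numerator and denominator → 0 as x → 0; this is a 0/0 indeterminate form.
Expand each to leading order near x = 0: numerator ~ x, denominator ~ 2·x.
The limit of the ratio is 1/2.

Final answer: 1/2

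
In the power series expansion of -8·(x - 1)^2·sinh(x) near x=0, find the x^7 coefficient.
Expand to order 7: -8·(x - 1)^2·sinh(x) = -43·x^7/630 + 2·x^6/15 - 7·x^5/5 + 8·x^4/3 - 28·x^3/3 + 16·x^2 - 8·x + O(x^8).
The coefficient of x^7 is -43/630.

Final answer: -43/630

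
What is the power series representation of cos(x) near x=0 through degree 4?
x^4/24 - x^2/2 + 1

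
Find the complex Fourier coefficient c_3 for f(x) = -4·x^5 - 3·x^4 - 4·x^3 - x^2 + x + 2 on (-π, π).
Compute the real Fourier coefficients first: a_3 = -4/3 + 8·π^2/3, b_3 = -8·π^4/3 - 122/81 + 88·π^2/27.
Then c_3 = (a_3 − i·b_3)/2 = -2/3 + 4·π^2/3 - 44·i·π^2/27 + 61·i/81 + 4·i·π^4/3.

Final answer: -2/3 + 4·π^2/3 - 44·i·π^2/27 + 61·i/81 + 4·i·π^4/3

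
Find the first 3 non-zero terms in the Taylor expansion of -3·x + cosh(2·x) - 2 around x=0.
2·x^2 - 3·x - 1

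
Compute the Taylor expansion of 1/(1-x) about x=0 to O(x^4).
x^3 + x^2 + x + 1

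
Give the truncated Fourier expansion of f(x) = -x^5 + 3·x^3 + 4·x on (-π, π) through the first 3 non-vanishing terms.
(-268 - 2·π^4 + 46·π^2)·sin(x) + (-8·π^2 + 8 + π^4)·sin(2·x) + (-2·π^4/3 + 28/81 + 94·π^2/27)·sin(3·x)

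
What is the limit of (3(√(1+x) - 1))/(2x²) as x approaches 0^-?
Both numerator and denominator → 0 as x → 0^-; this is a 0/0 indeterminate form.
Expand each to leading order near x = 0: numerator ~ 3·x/2, denominator ~ 2·x^2.
The limit of the ratio is -∞.

Final answer: -∞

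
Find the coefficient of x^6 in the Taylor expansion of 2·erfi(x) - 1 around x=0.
Expand to order 6: 2·erfi(x) - 1 = 2·x^5/(5·√(π)) + 4·x^3/(3·√(π)) + 4·x/√(π) - 1 + O(x^7).
The coefficient of x^6 is 0.

Final answer: 0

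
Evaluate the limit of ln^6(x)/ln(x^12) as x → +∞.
This is an ∞/∞ indeterminate form as x → +∞.
Write ln(x^12) = 12·ln(x), reducing the quotient to ln^5(x)/12 → ∞.
Limit = ∞.

Final answer: ∞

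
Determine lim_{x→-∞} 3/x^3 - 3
Evaluate the dominant behaviour as x → -∞; each term tends to a finite value or vanishes.
Limit = -3.

Final answer: -3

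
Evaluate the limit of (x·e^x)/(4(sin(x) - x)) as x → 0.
Both numerator and denominator → 0 as x → 0; this is a 0/0 indeterminate form.
Expand each to leading order near x = 0: numerator ~ x, denominator ~ -2·x^3/3.
The limit of the ratio is -∞.

Final answer: -∞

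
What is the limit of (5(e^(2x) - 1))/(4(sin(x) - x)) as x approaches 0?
Both numerator and denominator → 0 as x → 0; this is a 0/0 indeterminate form.
Expand each to leading order near x = 0: numerator ~ 10·x, denominator ~ -2·x^3/3.
The limit of the ratio is -∞.

Final answer: -∞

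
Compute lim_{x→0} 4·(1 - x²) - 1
Direct substitution at x = 0 gives 3.

Final answer: 3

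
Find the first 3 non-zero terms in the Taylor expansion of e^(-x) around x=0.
x^2/2 - x + 1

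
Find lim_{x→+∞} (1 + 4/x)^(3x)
As x → +∞: write (1 + 4/x)^(3x) = ((1 + 4/x)^x)^3 → (e^4)^3 = e^12.
Limit = e^(12).

Final answer: e^(12)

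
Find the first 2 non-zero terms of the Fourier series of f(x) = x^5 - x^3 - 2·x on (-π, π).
(-42·π^2 + 2·π^4 + 248)·sin(x) + (-π^4 - 7 + 6·π^2)·sin(2·x)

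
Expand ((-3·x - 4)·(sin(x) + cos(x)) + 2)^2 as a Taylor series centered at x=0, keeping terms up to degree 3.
16·x^3/3 + 53·x^2 + 28·x + 4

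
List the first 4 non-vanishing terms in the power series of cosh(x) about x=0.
x^6/720 + x^4/24 + x^2/2 + 1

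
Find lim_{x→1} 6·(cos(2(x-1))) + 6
Direct substitution at x = 1 gives 12.

Final answer: 12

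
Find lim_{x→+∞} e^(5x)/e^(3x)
This is an ∞/∞ indeterminate form as x → +∞.
Rewrite e^(5x)/e^(3x) = e^((5−3)x) = e^(2x); the exponent coefficient is 2 > 0 so e^(2x) → ∞.
Limit = ∞.

Final answer: ∞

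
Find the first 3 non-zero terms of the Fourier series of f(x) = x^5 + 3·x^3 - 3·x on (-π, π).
(-34·π^2 + 2·π^4 + 198)·sin(x) + (-π^4 + 2·π^2)·sin(2·x) + (-190/81 + 14·π^2/27 + 2·π^4/3)·sin(3·x)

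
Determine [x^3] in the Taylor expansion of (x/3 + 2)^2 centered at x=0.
Expand to order 3: (x/3 + 2)^2 = x^2/9 + 4·x/3 + 4 + O(x^4).
The coefficient of x^3 is 0.

Final answer: 0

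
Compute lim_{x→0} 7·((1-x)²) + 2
Direct substitution at x = 0 gives 9.

Final answer: 9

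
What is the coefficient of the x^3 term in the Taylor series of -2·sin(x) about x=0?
Expand to order 3: -2·sin(x) = x^3/3 - 2·x + O(x^4).
The coefficient of x^3 is 1/3.

Final answer: 1/3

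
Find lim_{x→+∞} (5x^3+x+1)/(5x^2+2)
This is an ∞/∞ indeterminate form as x → +∞.
Divide numerator and denominator by x^3 and let the lower-order terms vanish; the numerator's degree 3 exceeds the denominator's degree 2, so the quotient diverges.
Limit = ∞.

Final answer: ∞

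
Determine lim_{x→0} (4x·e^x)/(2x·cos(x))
Both numerator and denominator → 0 as x → 0; this is a 0/0 indeterminate form.
Expand each to leading order near x = 0: numerator ~ 4·x, denominator ~ 2·x.
The limit of the ratio is 2.

Final answer: 2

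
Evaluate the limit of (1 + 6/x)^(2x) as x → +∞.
As x → +∞: write (1 + 6/x)^(2x) = ((1 + 6/x)^x)^2 → (e^6)^2 = e^12.
Limit = e^(12).

Final answer: e^(12)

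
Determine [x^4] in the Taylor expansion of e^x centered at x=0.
Expand to order 4: e^x = x^4/24 + x^3/6 + x^2/2 + x + 1 + O(x^5).
The coefficient of x^4 is 1/24.

Final answer: 1/24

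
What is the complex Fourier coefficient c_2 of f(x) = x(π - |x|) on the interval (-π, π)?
Compute the real Fourier coefficients first: a_2 = 0, b_2 = 0.
Then c_2 = (a_2 − i·b_2)/2 = 0.

Final answer: 0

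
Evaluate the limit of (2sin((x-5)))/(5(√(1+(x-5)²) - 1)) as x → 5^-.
Both numerator and denominator → 0 as x → 5^-; this is a 0/0 indeterminate form.
Expand each to leading order near x = 5: numerator ~ 2·(x - 5), denominator ~ 5·(x - 5)^2/2.
The limit of the ratio is -∞.

Final answer: -∞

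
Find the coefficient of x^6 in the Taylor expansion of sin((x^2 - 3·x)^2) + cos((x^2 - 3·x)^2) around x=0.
Expand to order 6: sin((x^2 - 3·x)^2) + cos((x^2 - 3·x)^2) = -297·x^6/2 + 54·x^5 - 79·x^4/2 - 6·x^3 + 9·x^2 + 1 + O(x^7).
The coefficient of x^6 is -297/2.

Final answer: -297/2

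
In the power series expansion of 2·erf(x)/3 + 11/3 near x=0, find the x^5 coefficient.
Expand to order 5: 2·erf(x)/3 + 11/3 = 2·x^5/(15·√(π)) - 4·x^3/(9·√(π)) + 4·x/(3·√(π)) + 11/3 + O(x^6).
The coefficient of x^5 is 2/(15·√(π)).

Final answer: 2/(15·√(π))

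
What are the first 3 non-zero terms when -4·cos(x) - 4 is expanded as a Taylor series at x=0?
-x^4/6 + 2·x^2 - 8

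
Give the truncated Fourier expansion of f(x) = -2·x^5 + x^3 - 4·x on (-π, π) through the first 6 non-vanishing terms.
(-500 - 4·π^4 + 82·π^2)·sin(x) + (-11·π^2 + 41/2 + 2·π^4)·sin(2·x) + (-4·π^4/3 - 412/81 + 98·π^2/27)·sin(3·x) + (-7·π^2/4 + 85/32 + π^4)·sin(4·x) + (-4·π^4/5 - 1156/625 + 26·π^2/25)·sin(5·x) + (-19·π^2/27 + 235/162 + 2·π^4/3)·sin(6·x)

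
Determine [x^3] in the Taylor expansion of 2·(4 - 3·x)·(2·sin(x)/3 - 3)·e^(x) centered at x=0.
Expand to order 3: 2·(4 - 3·x)·(2·sin(x)/3 - 3)·e^(x) = 25·x^3/9 + 22·x^2/3 - 2·x/3 - 24 + O(x^4).
The coefficient of x^3 is 25/9.

Final answer: 25/9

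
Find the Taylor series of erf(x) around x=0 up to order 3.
-2·x^3/(3·√(π)) + 2·x/√(π)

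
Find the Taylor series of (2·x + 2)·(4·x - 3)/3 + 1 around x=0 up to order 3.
8·x^2/3 + 2·x/3 - 1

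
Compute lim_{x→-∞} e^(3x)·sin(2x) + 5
Evaluate the dominant behaviour as x → -∞; each term tends to a finite value or vanishes.
Limit = 5.

Final answer: 5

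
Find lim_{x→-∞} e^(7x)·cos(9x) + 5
Evaluate the dominant behaviour as x → -∞; each term tends to a finite value or vanishes.
Limit = 5.

Final answer: 5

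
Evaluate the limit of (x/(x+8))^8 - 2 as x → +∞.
As x → +∞: x/(x+8) = 1/(1 + 8/x) → 1, and the 8th power of a limit-1 base also → 1; with the additive constant, 1 - 2 = -1.
Limit = -1.

Final answer: -1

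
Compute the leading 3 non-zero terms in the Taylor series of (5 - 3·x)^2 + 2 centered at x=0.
9·x^2 - 30·x + 27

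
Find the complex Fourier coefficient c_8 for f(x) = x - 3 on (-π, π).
Compute the real Fourier coefficients first: a_8 = 0, b_8 = -1/4.
Then c_8 = (a_8 − i·b_8)/2 = i/8.

Final answer: i/8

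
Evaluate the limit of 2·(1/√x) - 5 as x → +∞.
Evaluate the dominant behaviour as x → +∞; each term tends to a finite value or vanishes.
Limit = -5.

Final answer: -5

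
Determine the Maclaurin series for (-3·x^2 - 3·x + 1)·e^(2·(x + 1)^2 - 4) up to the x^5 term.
-1562·x^5·e^(-2)/15 - 172·x^4·e^(-2)/3 - 70·x^3·e^(-2)/3 - 5·x^2·e^(-2) + x·e^(-2) + e^(-2)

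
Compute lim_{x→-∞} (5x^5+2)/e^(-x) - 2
The quotient is an ∞/∞ indeterminate form as x → -∞.
Compare growth rates of the dominant terms (exponentials ≫ polynomials ≫ logarithms), or apply L'Hôpital's rule; the quotient → 0.
Adding the constant: 0 - 2 = -2. Limit = -2.

Final answer: -2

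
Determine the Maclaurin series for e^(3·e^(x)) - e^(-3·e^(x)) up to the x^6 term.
x^6·(-13·e^(-3)/48 + 4117·e^(3)/240) + x^5·(-e^(-3)/5 + 311·e^(3)/20) + x^4·(7·e^(-3)/8 + 103·e^(3)/8) + x^3·(e^(-3)/2 + 19·e^(3)/2) + x^2·(-3·e^(-3) + 6·e^(3)) + x·(3·e^(-3) + 3·e^(3)) - e^(-3) + e^(3)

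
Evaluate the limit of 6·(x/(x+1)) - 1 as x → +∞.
Evaluate the dominant behaviour as x → +∞; each term tends to a finite value or vanishes.
Limit = 5.

Final answer: 5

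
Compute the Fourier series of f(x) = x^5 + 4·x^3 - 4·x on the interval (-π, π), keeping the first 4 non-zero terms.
(-32·π^2 + 184 + 2·π^4)·sin(x) + (-π^4 + 5/2 + π^2)·sin(2·x) + (-280/81 + 32·π^2/27 + 2·π^4/3)·sin(3·x) + (-π^4/2 - 11·π^2/8 + 161/64)·sin(4·x)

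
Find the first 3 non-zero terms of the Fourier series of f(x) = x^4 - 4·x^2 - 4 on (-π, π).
(64 - 8·π^2)·cos(x) + (-7 + 2·π^2)·cos(2·x) - 4·π^2/3 - 4 + π^4/5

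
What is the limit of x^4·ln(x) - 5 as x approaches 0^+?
The product is a 0·∞ indeterminate form at x → 0⁺.
Rewrite the product as ln(x) / x^(-4) and apply L'Hôpital, or use the standard hierarchy x^(-4) ≫ |ln x| as x → 0⁺.
The indeterminate product → 0, so the limit = -5.

Final answer: -5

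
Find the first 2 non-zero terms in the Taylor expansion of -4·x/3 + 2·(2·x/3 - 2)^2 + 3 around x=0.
11 - 20·x/3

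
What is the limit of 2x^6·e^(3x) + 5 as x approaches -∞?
The product is a 0·∞ indeterminate form at x → -∞.
Rewrite the product as 2x^6 / e^(-3x) (an ∞/∞ form) and apply L'Hôpital, or use the standard hierarchy e^(3|x|) ≫ |x^6| as x → -∞.
The indeterminate product → 0, so the limit = 5.

Final answer: 5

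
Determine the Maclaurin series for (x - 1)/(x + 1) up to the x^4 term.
-2·x^4 + 2·x^3 - 2·x^2 + 2·x - 1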